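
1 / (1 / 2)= 2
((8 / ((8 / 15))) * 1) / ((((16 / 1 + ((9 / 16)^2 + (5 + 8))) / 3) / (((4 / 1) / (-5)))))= -9216 / 7505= -1.23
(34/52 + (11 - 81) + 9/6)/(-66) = 147/143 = 1.03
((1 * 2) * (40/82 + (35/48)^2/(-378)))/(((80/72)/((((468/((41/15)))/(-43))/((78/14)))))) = -17368015/27756672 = -0.63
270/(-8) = -135/4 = -33.75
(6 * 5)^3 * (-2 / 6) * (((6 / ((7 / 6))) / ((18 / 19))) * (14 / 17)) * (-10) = 6840000 / 17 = 402352.94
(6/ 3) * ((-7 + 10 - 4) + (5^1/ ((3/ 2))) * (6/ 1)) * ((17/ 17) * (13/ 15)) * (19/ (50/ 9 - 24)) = -14079/ 415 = -33.93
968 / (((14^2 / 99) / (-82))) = -1964556 / 49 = -40092.98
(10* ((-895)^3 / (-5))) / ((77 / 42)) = 8603008500 / 11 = 782091681.82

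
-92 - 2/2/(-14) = -1287/14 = -91.93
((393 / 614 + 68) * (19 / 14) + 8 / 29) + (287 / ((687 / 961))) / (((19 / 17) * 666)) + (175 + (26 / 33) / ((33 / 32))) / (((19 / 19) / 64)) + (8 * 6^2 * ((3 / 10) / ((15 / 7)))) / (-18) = 37171610391195195709 / 3277738899180900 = 11340.63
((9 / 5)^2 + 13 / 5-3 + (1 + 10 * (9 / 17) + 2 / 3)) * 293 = 3661328 / 1275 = 2871.63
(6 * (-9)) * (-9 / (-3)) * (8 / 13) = -1296 / 13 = -99.69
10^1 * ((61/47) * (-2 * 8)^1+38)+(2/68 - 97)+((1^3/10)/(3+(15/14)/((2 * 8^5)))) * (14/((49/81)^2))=27531970693377/359213948590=76.65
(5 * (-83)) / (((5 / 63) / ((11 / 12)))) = -19173 / 4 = -4793.25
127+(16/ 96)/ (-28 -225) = 192785/ 1518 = 127.00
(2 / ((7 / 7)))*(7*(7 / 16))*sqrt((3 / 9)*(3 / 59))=49*sqrt(59) / 472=0.80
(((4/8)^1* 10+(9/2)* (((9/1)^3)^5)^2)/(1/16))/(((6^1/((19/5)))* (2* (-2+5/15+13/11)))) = -79737768715681678810387828853171/40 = -1993444217892041970259696000000.00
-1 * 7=-7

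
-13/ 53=-0.25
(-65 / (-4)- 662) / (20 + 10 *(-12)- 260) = 287 / 160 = 1.79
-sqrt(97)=-9.85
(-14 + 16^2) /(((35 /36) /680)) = 1184832 /7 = 169261.71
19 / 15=1.27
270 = 270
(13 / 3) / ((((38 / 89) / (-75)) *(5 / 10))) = -1522.37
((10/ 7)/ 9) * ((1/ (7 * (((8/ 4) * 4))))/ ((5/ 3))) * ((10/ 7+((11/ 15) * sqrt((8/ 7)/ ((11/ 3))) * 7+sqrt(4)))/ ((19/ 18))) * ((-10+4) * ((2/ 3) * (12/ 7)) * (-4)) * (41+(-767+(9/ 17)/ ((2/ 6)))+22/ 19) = -201.18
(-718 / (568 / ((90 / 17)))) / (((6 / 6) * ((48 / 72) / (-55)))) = 2665575 / 4828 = 552.11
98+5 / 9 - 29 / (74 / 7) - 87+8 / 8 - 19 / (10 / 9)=-12134 / 1665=-7.29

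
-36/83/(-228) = 3/1577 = 0.00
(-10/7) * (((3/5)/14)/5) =-3/245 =-0.01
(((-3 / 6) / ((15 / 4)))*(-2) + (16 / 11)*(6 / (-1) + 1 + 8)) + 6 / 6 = 929 / 165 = 5.63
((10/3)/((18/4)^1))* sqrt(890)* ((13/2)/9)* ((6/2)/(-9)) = -130* sqrt(890)/729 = -5.32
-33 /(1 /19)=-627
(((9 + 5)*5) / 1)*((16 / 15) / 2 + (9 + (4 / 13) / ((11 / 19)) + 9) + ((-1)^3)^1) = 542486 / 429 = 1264.54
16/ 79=0.20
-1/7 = -0.14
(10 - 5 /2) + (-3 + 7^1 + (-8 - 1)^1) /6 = 20 /3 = 6.67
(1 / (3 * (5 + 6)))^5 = 1 / 39135393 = 0.00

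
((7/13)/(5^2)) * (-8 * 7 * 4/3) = -1568/975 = -1.61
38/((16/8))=19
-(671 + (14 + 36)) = -721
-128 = -128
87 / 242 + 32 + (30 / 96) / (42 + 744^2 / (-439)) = 33522553909 / 1035949728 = 32.36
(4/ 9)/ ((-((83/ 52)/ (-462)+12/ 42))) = -32032/ 20343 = -1.57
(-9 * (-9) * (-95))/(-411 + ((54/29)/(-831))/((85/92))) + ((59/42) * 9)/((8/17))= 45.59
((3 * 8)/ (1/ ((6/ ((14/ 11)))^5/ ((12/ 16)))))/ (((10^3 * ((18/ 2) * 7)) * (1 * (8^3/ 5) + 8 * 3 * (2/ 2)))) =4348377/ 464713550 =0.01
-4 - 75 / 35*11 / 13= -529 / 91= -5.81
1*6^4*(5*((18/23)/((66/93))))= 1807920/253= 7145.93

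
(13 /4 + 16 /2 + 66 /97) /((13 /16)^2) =296256 /16393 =18.07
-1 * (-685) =685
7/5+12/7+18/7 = 199/35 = 5.69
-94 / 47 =-2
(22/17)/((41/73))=1606/697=2.30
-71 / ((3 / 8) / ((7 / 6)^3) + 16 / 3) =-73059 / 5731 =-12.75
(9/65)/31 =9/2015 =0.00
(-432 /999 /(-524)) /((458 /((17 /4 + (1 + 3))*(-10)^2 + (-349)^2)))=245252 /1109963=0.22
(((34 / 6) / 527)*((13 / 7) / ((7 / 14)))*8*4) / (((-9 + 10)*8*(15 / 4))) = 416 / 9765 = 0.04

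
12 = 12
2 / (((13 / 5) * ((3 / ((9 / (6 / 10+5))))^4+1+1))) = 253125 / 4653389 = 0.05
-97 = -97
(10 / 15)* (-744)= -496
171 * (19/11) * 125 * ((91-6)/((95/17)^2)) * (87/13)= 96171975/143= 672531.29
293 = 293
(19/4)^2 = 361/16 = 22.56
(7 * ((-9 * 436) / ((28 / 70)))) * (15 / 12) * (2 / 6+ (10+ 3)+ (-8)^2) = -6638100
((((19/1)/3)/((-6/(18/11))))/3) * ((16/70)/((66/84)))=-304/1815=-0.17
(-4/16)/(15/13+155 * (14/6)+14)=-39/58784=-0.00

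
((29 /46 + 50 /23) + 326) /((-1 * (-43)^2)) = -0.18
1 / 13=0.08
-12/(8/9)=-27/2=-13.50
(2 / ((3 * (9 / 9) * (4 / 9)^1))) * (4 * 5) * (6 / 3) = 60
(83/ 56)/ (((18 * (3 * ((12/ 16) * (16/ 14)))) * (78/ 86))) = 3569/ 101088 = 0.04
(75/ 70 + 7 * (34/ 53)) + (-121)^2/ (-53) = -200847/ 742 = -270.68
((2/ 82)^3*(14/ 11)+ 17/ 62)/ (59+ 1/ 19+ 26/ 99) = 2204035245/ 476758536344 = 0.00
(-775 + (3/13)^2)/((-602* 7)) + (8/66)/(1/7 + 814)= 12325161685/66967461561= 0.18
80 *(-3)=-240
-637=-637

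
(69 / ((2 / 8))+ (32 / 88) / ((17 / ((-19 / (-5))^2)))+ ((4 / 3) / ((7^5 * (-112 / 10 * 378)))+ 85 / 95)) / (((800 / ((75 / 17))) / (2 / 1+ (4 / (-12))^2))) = 6570000373126327 / 2035790389987200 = 3.23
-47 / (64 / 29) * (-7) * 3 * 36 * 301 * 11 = 852936777 / 16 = 53308548.56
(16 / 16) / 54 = 1 / 54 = 0.02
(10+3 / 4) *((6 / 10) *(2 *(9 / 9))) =129 / 10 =12.90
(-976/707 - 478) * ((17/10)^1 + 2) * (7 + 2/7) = -319772907/24745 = -12922.73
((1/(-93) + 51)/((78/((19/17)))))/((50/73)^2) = 240066121/154147500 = 1.56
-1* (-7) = 7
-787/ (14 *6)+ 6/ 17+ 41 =45673/ 1428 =31.98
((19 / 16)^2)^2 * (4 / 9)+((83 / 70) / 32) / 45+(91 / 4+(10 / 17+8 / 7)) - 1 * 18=153866771 / 20889600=7.37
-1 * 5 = -5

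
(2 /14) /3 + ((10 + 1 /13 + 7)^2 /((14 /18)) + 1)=1334386 /3549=375.99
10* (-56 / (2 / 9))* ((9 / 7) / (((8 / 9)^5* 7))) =-23914845 / 28672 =-834.08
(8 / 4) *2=4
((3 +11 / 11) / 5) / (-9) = -4 / 45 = -0.09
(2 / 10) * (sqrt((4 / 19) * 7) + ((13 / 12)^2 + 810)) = 2 * sqrt(133) / 95 + 116809 / 720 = 162.48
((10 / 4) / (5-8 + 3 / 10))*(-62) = 1550 / 27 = 57.41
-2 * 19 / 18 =-19 / 9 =-2.11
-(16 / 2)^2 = -64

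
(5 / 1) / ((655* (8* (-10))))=-1 / 10480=-0.00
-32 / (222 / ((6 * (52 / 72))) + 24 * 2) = -0.32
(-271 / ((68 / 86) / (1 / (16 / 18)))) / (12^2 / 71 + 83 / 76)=-141479073 / 1144916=-123.57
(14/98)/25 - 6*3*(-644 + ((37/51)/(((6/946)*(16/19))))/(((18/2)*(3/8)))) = 872937034/80325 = 10867.56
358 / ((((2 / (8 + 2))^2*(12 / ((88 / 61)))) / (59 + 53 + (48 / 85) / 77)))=2624455040 / 21777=120514.99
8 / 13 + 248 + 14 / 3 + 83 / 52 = 39761 / 156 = 254.88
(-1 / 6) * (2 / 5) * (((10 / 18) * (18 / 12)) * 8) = -4 / 9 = -0.44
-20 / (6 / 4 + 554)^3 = -160 / 1371330631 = -0.00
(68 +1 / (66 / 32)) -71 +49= 1534 / 33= 46.48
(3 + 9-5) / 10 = 7 / 10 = 0.70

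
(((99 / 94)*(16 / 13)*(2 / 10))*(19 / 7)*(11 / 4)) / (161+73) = 2299 / 278005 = 0.01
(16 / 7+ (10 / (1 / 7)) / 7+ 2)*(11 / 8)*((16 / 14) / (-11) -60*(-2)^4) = -924100 / 49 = -18859.18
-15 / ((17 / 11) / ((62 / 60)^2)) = -10571 / 1020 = -10.36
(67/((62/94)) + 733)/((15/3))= 25872/155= 166.92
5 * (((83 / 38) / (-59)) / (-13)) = 415 / 29146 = 0.01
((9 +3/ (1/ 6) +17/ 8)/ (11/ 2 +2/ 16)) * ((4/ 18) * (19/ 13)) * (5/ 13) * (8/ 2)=35416/ 13689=2.59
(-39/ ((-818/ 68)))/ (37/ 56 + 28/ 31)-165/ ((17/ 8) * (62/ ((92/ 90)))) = 0.79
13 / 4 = 3.25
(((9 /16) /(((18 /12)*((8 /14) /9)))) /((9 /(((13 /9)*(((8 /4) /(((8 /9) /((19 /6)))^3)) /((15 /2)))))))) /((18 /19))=11859211 /983040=12.06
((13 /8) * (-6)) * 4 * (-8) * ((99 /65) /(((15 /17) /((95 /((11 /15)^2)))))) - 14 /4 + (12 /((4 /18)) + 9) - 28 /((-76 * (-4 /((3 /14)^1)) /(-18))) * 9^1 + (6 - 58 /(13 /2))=1034611387 /10868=95197.96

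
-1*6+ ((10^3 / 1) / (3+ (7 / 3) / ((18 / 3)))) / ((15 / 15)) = 17634 / 61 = 289.08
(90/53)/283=90/14999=0.01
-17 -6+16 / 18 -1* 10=-289 / 9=-32.11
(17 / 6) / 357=1 / 126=0.01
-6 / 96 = -1 / 16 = -0.06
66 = 66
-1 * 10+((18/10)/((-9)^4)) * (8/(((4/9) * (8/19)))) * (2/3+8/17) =-412549/41310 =-9.99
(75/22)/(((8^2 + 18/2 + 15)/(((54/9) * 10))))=1125/484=2.32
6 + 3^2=15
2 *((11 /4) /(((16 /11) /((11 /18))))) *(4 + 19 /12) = 89177 /6912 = 12.90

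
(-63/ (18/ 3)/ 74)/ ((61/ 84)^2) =-0.27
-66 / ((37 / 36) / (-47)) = 111672 / 37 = 3018.16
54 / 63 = 6 / 7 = 0.86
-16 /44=-4 /11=-0.36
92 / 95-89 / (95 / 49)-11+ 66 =956 / 95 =10.06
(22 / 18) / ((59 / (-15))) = -0.31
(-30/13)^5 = -24300000/371293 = -65.45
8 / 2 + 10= 14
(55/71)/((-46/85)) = -4675/3266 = -1.43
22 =22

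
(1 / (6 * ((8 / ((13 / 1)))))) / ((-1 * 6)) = -13 / 288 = -0.05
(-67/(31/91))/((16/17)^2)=-1762033/7936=-222.03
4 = 4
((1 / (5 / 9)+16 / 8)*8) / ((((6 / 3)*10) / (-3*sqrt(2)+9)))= 342 / 25 - 114*sqrt(2) / 25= 7.23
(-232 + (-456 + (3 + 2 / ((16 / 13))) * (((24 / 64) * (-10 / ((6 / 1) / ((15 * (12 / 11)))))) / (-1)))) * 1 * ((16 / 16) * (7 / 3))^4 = -270743963 / 14256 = -18991.58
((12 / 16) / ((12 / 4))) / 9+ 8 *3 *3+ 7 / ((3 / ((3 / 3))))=2677 / 36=74.36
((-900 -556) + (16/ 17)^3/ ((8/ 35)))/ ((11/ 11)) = -7135408/ 4913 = -1452.35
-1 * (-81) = 81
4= 4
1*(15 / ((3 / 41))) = 205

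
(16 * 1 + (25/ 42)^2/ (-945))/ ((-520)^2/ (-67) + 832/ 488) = -21800920357/ 5496843879072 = -0.00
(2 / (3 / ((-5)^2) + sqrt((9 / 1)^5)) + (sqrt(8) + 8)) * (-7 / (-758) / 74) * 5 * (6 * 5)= 525 * sqrt(2) / 14023 + 4258975 / 28410598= 0.20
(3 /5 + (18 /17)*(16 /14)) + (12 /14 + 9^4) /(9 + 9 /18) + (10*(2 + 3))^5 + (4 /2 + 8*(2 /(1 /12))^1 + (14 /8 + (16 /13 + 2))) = 26243824869233 /83980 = 312500891.51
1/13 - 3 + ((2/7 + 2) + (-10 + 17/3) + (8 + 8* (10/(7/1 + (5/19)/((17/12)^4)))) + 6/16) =360624012535/24486949032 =14.73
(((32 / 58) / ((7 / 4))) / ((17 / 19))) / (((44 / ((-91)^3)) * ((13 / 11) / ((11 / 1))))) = -27691664 / 493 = -56169.70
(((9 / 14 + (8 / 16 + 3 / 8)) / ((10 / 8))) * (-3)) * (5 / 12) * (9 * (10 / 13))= -10.51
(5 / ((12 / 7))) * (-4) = -35 / 3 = -11.67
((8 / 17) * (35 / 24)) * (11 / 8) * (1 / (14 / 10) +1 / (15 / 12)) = 583 / 408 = 1.43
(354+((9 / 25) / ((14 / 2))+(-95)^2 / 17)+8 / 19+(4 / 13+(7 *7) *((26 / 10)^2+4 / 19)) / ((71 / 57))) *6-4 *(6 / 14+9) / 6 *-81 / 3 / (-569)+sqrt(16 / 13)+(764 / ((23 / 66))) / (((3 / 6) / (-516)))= -1540046221653401526 / 682782489025+4 *sqrt(13) / 13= -2255543.29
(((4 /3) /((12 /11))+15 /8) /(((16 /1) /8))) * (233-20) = 15833 /48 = 329.85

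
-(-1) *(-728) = -728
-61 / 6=-10.17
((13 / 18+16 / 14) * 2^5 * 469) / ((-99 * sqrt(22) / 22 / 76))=-19145920 * sqrt(22) / 891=-100788.24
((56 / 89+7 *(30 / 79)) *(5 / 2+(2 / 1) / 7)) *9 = 579501 / 7031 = 82.42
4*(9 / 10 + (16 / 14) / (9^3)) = 92014 / 25515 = 3.61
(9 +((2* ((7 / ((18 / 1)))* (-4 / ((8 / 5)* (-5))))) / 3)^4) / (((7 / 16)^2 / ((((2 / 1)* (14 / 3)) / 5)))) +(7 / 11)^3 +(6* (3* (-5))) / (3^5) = 87.66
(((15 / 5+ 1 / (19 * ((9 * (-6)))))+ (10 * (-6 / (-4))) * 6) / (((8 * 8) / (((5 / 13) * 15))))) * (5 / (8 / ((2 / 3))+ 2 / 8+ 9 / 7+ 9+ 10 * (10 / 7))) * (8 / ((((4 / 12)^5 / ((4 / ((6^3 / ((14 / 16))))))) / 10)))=2922145625 / 8149024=358.59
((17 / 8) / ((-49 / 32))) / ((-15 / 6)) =136 / 245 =0.56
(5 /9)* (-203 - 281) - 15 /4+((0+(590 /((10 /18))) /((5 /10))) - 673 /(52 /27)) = 351449 /234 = 1501.92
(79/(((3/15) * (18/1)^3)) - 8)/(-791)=0.01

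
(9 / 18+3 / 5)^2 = 121 / 100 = 1.21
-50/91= -0.55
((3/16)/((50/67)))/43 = 0.01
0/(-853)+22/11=2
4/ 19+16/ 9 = 340/ 171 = 1.99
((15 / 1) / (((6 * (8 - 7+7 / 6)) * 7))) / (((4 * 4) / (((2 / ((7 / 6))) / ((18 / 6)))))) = 15 / 2548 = 0.01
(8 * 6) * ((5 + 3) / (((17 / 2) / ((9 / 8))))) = 864 / 17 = 50.82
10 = 10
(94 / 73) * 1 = 94 / 73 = 1.29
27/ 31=0.87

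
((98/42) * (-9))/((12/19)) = -133/4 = -33.25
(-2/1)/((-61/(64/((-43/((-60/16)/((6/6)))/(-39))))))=-18720/2623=-7.14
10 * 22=220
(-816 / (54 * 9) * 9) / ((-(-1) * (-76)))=34 / 171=0.20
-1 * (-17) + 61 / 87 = 1540 / 87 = 17.70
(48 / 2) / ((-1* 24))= -1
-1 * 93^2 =-8649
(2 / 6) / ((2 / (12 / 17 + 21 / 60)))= 359 / 2040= 0.18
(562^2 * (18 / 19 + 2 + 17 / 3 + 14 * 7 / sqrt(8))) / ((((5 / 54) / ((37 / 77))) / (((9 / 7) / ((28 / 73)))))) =16964213543262 / 358435 + 51825499623 * sqrt(2) / 385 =237698237.06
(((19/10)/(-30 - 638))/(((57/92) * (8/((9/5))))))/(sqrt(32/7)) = -69 * sqrt(14)/534400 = -0.00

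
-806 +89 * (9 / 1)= -5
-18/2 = -9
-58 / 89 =-0.65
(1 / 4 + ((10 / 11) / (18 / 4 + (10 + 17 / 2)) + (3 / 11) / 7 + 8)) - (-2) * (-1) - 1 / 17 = 755043 / 120428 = 6.27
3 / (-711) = -1 / 237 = -0.00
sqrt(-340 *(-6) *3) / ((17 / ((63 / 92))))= 189 *sqrt(170) / 782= 3.15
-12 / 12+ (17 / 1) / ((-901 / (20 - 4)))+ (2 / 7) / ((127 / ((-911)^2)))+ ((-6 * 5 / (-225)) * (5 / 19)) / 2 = 5010933362 / 2685669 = 1865.80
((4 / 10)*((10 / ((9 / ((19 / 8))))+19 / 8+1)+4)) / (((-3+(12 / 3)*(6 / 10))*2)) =-721 / 216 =-3.34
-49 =-49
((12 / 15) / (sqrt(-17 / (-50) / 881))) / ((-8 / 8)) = -4 * sqrt(29954) / 17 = -40.72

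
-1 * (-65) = 65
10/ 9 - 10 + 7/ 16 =-1217/ 144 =-8.45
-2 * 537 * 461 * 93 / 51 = -15348534 / 17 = -902854.94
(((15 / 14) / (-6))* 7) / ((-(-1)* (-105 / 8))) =2 / 21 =0.10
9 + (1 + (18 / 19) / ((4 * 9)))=381 / 38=10.03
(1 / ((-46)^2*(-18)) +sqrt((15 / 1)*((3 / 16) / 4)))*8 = -1 / 4761 +3*sqrt(5) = 6.71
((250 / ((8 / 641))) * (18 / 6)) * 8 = 480750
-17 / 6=-2.83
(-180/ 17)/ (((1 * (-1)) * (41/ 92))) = 16560/ 697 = 23.76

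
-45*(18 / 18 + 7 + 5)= -585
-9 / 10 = -0.90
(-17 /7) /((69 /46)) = -34 /21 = -1.62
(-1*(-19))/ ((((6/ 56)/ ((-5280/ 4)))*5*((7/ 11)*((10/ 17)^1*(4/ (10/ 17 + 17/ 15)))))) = -4037044/ 75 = -53827.25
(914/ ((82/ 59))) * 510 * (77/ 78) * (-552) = -97413004920/ 533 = -182763611.48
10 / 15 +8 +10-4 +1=47 / 3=15.67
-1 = -1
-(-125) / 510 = 25 / 102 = 0.25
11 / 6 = 1.83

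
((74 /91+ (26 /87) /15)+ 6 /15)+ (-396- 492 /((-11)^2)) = -398.83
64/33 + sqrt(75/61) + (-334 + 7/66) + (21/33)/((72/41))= -262621/792 + 5*sqrt(183)/61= -330.48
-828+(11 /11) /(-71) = -58789 /71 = -828.01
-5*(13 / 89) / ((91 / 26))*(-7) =130 / 89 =1.46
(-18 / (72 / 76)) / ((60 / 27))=-171 / 20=-8.55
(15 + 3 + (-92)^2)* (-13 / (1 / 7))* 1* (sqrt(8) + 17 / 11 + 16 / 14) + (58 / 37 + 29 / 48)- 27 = -1543724* sqrt(2)- 40537795157 / 19536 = -4258185.88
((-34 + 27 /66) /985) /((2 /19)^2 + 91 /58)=-0.02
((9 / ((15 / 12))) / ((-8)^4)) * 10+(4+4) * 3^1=12297 / 512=24.02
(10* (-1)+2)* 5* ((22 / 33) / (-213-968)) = 80 / 3543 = 0.02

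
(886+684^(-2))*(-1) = -886.00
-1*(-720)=720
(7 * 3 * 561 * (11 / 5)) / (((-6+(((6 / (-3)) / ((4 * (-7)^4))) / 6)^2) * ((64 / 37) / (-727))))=180858034022323581 / 99615761260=1815556.41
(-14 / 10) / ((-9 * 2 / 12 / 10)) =9.33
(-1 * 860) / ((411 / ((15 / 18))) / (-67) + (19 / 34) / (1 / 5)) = 9795400 / 52019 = 188.30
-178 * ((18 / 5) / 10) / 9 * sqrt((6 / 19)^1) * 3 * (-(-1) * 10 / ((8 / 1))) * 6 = -801 * sqrt(114) / 95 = -90.02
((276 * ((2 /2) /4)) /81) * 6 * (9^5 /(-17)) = -301806 /17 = -17753.29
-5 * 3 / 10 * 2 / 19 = -3 / 19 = -0.16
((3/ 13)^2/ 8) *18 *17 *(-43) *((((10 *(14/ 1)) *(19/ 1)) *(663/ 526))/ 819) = -31875255/ 88894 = -358.58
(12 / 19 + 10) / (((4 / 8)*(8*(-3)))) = -101 / 114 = -0.89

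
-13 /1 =-13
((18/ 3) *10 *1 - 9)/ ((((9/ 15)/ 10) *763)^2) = 42500/ 1746507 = 0.02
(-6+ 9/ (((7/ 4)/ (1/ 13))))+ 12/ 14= -432/ 91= -4.75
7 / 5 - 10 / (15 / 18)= -53 / 5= -10.60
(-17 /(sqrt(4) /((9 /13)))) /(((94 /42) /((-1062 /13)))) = 1706103 /7943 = 214.79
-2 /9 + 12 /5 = 98 /45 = 2.18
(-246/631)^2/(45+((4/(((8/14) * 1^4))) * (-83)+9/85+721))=2571930/3132332587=0.00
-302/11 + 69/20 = -5281/220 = -24.00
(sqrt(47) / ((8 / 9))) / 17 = 9 * sqrt(47) / 136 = 0.45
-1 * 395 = -395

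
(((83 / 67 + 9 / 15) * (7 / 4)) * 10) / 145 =2156 / 9715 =0.22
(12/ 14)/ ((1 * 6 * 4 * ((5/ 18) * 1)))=9/ 70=0.13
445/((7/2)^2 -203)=-1780/763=-2.33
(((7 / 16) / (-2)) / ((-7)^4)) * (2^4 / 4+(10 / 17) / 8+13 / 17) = -47 / 106624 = -0.00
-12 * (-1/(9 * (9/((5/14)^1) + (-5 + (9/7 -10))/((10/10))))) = 70/603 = 0.12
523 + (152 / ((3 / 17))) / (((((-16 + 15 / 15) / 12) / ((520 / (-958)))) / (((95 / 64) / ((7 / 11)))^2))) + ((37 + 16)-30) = 5815668911 / 2253216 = 2581.05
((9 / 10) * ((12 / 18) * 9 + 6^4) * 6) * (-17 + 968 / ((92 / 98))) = 163993410 / 23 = 7130148.26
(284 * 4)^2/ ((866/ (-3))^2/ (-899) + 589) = 10441403136/ 4015643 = 2600.18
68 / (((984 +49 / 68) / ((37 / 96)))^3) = 4230589213 / 1037622848238769536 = 0.00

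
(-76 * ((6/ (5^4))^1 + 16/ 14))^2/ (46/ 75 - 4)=-220254163296/ 97234375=-2265.19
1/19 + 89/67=1758/1273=1.38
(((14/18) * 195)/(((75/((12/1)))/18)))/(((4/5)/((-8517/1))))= -4650282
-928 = -928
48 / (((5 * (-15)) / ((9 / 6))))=-24 / 25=-0.96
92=92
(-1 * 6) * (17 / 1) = -102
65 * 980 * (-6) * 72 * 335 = -9218664000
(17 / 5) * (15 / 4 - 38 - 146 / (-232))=-3315 / 29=-114.31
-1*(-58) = 58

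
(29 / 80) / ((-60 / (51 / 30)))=-493 / 48000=-0.01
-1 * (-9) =9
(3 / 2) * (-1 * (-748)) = 1122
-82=-82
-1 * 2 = -2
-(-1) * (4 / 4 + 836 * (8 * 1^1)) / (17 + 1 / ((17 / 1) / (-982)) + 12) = -113713 / 489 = -232.54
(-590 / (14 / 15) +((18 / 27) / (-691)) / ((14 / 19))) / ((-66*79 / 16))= 73384352 / 37830177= 1.94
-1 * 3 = -3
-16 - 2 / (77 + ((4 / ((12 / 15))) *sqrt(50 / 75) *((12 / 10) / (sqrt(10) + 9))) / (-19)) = 2 *(-105507 - 11723 *sqrt(10) + 16 *sqrt(6)) / (-2 *sqrt(6) + 1463 *sqrt(10) + 13167) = -16.03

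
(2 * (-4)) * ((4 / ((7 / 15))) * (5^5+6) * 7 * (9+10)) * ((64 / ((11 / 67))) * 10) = -1224426393600 / 11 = -111311490327.27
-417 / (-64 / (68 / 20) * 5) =4.43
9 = 9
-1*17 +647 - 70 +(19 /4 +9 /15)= 11307 /20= 565.35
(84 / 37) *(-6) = -504 / 37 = -13.62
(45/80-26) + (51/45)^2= -86951/3600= -24.15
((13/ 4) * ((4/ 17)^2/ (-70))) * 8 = -208/ 10115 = -0.02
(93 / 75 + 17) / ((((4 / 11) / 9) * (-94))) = -5643 / 1175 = -4.80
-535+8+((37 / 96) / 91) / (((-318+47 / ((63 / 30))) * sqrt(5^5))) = -527 - 37 * sqrt(5) / 322816000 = -527.00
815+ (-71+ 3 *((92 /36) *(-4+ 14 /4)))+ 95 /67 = 298117 /402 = 741.58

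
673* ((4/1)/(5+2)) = 384.57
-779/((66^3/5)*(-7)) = 3895/2012472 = 0.00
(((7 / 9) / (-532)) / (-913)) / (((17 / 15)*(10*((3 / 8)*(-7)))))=-1 / 18578637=-0.00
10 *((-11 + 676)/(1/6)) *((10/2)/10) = 19950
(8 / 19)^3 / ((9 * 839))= 512 / 51792309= 0.00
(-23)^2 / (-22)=-529 / 22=-24.05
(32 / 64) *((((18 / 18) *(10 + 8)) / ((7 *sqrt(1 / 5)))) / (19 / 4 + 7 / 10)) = 180 *sqrt(5) / 763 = 0.53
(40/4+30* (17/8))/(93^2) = 295/34596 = 0.01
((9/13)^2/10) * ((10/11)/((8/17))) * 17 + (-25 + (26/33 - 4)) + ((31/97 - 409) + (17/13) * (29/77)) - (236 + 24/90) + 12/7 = -101391626087/151471320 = -669.38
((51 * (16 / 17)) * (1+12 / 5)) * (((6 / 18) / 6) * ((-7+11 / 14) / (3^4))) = -1972 / 2835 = -0.70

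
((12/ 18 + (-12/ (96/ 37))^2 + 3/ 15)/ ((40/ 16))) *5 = 21367/ 480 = 44.51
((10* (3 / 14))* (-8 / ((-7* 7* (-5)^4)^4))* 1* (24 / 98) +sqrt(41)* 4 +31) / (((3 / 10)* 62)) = 20* sqrt(41) / 93 +1870639924102783202837 / 1122383954461669921875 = 3.04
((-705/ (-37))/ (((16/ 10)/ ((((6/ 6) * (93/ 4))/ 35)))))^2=4298769225/ 68690944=62.58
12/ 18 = 2/ 3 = 0.67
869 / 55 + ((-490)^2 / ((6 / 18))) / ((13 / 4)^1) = 14407027 / 65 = 221646.57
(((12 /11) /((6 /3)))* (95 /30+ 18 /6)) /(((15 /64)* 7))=2368 /1155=2.05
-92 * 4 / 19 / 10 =-184 / 95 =-1.94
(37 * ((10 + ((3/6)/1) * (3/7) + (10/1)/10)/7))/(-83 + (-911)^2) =5809/81324124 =0.00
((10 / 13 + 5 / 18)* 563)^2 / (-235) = -3805212845 / 2573532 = -1478.60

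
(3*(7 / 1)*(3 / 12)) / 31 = 21 / 124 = 0.17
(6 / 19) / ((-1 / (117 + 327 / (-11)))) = -27.56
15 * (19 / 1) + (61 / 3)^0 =286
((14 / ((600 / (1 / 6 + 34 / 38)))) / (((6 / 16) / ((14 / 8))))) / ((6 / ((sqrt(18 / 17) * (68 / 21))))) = 847 * sqrt(34) / 76950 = 0.06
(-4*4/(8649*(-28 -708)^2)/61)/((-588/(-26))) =-13/5251443636096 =-0.00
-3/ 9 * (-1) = 1/ 3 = 0.33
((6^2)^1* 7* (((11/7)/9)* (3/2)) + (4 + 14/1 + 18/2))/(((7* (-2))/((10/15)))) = -31/7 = -4.43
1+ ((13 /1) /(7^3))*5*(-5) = 18 /343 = 0.05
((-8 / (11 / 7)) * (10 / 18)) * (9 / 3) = -280 / 33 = -8.48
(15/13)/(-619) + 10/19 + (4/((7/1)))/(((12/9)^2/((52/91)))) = 5305102/7491757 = 0.71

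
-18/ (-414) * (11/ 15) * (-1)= -11/ 345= -0.03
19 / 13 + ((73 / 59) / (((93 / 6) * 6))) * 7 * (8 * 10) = 635693 / 71331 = 8.91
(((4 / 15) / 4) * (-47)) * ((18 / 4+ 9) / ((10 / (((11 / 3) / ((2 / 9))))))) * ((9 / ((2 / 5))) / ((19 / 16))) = -1322.43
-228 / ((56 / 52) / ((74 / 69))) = -36556 / 161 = -227.06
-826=-826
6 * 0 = 0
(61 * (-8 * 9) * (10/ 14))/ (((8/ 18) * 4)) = -24705/ 14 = -1764.64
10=10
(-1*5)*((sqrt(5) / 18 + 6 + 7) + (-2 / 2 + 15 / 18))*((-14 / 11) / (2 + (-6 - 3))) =-11.78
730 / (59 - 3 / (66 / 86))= 4015 / 303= 13.25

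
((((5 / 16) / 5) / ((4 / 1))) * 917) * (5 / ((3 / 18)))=13755 / 32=429.84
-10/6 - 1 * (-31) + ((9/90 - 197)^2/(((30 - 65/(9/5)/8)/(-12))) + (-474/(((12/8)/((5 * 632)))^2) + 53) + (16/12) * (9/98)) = -14186235084414797/6743625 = -2103651238.68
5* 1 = 5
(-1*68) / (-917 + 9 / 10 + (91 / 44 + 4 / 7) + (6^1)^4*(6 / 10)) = 20944 / 41845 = 0.50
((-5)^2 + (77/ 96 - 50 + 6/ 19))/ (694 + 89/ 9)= -18669/ 550240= -0.03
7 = 7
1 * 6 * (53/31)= 318/31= 10.26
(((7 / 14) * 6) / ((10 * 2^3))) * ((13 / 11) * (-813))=-31707 / 880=-36.03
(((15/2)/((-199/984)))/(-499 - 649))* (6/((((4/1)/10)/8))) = 5400/1393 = 3.88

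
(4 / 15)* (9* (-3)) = -36 / 5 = -7.20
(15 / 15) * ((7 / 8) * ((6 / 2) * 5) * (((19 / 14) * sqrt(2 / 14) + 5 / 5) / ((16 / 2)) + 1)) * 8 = 285 * sqrt(7) / 112 + 945 / 8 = 124.86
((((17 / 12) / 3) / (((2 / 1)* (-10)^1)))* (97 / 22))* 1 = -1649 / 15840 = -0.10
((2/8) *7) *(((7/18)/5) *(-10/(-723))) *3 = 49/8676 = 0.01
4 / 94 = 2 / 47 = 0.04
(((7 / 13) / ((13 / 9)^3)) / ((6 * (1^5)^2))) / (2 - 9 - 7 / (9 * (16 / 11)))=-0.00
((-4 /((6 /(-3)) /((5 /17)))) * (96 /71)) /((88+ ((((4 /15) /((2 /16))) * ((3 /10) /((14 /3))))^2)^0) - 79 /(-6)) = 5760 /739891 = 0.01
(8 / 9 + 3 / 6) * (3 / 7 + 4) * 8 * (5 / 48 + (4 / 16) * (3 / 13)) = 78275 / 9828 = 7.96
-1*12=-12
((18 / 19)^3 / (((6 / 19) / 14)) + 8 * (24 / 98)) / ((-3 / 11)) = -2571976 / 17689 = -145.40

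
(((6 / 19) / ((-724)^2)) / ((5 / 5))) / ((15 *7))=1 / 174288520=0.00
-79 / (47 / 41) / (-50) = 3239 / 2350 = 1.38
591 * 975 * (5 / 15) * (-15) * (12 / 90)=-384150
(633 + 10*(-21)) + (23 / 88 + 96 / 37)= 1386587 / 3256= 425.86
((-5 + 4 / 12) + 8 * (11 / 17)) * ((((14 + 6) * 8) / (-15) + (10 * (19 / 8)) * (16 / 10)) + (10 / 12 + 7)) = 2743 / 153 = 17.93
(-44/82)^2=484/1681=0.29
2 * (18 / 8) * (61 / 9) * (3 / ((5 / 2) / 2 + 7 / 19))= 2318 / 41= 56.54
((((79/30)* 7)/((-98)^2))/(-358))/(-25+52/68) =1343/6070935360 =0.00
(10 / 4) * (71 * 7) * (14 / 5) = 3479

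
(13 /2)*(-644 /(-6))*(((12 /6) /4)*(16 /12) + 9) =60697 /9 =6744.11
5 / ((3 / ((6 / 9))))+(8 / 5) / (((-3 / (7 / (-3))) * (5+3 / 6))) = 662 / 495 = 1.34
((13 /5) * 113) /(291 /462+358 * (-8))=-226226 /2204795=-0.10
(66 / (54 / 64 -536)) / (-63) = 704 / 359625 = 0.00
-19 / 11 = -1.73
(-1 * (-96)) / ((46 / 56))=116.87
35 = 35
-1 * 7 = -7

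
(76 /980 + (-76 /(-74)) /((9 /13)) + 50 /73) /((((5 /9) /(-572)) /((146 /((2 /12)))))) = -91814998704 /45325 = -2025703.23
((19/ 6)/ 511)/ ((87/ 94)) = 893/ 133371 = 0.01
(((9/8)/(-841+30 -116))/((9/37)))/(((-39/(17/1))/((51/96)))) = 10693/9255168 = 0.00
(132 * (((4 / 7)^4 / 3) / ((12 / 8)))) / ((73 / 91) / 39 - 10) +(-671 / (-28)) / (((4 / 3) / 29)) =101248456529 / 194368496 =520.91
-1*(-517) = 517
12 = 12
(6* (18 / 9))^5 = 248832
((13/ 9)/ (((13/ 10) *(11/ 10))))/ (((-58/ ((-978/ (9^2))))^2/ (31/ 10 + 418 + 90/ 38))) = 21377151710/ 1153220409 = 18.54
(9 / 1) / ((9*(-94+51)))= -1 / 43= -0.02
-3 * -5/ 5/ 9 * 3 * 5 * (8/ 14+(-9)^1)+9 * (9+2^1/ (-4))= 481/ 14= 34.36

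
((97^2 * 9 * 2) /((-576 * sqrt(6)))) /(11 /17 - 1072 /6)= 159953 * sqrt(6) /581056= 0.67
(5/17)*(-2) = -10/17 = -0.59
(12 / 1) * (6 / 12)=6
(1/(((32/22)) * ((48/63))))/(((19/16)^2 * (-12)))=-77/1444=-0.05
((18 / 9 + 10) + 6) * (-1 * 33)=-594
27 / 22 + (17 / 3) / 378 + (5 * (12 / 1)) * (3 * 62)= 69612668 / 6237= 11161.24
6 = 6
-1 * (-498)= 498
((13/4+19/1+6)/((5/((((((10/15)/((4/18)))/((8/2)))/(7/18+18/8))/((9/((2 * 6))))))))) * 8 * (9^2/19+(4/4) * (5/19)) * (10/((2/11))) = 7696656/1805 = 4264.08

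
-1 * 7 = -7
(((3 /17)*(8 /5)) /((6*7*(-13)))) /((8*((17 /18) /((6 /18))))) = -3 /131495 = -0.00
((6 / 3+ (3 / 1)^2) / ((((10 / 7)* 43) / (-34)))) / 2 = -1309 / 430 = -3.04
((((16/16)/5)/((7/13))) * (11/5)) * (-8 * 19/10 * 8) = -86944/875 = -99.36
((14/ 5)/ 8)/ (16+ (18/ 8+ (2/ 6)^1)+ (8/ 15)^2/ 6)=945/ 50303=0.02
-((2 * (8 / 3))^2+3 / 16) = -4123 / 144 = -28.63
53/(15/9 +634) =159/1907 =0.08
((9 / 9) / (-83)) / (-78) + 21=135955 / 6474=21.00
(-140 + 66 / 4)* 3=-741 / 2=-370.50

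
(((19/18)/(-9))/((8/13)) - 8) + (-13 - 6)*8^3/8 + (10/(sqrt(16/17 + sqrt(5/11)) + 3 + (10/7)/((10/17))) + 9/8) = -1585093/1296 + 10/(sqrt(sqrt(55)/11 + 16/17) + 38/7) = -1221.57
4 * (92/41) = 368/41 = 8.98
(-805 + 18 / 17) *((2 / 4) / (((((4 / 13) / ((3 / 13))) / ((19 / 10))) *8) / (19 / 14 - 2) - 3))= 7011171 / 204646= 34.26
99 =99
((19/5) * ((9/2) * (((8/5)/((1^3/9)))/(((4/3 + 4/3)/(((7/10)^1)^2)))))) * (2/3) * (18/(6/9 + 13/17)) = 34613649/91250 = 379.33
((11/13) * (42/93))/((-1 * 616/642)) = -321/806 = -0.40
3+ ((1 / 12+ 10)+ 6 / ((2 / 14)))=661 / 12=55.08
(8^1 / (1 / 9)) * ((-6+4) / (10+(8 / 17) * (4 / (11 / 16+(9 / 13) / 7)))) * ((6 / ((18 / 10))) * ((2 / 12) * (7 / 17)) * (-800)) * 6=512960000 / 40207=12757.98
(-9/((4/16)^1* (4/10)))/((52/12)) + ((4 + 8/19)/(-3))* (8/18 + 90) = -342466/2223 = -154.06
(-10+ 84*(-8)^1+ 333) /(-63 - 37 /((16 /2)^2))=22336 /4069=5.49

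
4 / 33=0.12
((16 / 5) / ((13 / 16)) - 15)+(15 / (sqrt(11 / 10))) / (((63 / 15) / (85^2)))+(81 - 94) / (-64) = -45171 / 4160+180625 *sqrt(110) / 77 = 24591.88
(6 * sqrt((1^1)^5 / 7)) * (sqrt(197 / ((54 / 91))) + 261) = sqrt(7) * (sqrt(107562) + 4698) / 21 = 633.21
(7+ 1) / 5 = 8 / 5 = 1.60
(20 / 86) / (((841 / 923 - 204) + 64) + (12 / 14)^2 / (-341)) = -154224070 / 92240071377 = -0.00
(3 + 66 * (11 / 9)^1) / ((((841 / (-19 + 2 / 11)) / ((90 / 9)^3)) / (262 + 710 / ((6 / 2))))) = -785128000 / 841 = -933564.80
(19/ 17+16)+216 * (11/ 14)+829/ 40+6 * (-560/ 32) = 488171/ 4760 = 102.56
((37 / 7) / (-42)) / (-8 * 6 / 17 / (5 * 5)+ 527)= -15725 / 65834538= -0.00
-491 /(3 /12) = -1964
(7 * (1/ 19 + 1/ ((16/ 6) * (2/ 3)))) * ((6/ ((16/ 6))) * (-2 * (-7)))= 82467/ 608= 135.64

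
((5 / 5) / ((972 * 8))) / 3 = 1 / 23328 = 0.00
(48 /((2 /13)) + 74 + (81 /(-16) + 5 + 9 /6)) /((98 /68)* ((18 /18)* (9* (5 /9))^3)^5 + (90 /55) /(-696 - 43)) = 856658407 /97246337890620104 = 0.00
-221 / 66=-3.35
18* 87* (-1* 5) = -7830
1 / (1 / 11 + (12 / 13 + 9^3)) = 143 / 104392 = 0.00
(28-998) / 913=-1.06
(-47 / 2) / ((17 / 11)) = -517 / 34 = -15.21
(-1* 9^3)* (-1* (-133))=-96957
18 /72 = 1 /4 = 0.25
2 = 2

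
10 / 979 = 0.01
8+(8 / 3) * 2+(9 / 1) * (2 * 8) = 472 / 3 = 157.33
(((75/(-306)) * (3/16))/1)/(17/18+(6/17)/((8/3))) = -225/5272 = -0.04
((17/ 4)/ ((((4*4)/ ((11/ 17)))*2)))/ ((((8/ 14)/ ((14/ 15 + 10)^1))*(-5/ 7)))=-22099/ 9600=-2.30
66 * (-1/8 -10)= -2673/4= -668.25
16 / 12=4 / 3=1.33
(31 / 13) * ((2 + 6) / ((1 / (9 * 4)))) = 8928 / 13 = 686.77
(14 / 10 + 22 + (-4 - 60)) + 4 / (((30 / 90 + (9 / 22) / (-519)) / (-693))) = -159024271 / 18985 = -8376.31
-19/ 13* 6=-114/ 13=-8.77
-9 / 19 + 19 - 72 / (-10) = 2444 / 95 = 25.73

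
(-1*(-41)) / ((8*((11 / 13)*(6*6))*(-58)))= -533 / 183744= -0.00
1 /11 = 0.09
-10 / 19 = -0.53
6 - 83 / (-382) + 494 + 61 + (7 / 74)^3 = 43437039133 / 77397784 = 561.22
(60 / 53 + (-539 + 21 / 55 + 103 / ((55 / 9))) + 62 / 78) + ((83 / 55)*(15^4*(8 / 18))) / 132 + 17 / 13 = -326761784 / 1250535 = -261.30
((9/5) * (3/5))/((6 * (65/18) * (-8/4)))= -0.02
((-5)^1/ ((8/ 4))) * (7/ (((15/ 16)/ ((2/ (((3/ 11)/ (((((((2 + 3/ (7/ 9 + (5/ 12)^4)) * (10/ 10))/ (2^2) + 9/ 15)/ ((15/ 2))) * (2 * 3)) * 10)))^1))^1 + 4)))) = -157349024/ 68535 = -2295.89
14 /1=14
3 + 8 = 11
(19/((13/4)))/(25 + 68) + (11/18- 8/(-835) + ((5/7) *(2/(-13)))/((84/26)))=192781853/296797410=0.65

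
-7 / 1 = -7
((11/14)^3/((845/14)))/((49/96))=31944/2028845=0.02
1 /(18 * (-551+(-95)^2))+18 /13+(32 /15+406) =4060198529 /9914580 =409.52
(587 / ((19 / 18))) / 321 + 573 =1168431 / 2033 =574.73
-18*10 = -180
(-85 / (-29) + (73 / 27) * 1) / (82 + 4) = 2206 / 33669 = 0.07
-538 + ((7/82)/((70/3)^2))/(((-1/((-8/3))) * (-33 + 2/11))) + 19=-1344300858/2590175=-519.00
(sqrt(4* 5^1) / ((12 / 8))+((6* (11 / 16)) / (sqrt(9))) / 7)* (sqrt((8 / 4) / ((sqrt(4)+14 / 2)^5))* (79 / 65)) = 869* sqrt(2) / 884520+316* sqrt(10) / 47385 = 0.02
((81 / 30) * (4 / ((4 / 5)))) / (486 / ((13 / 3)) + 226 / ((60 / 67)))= 5265 / 142163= 0.04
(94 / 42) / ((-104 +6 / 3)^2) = 47 / 218484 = 0.00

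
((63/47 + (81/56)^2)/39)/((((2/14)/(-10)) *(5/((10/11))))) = -1.12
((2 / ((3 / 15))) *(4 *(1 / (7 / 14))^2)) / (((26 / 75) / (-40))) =-240000 / 13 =-18461.54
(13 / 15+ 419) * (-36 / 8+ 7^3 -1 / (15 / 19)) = 31858433 / 225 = 141593.04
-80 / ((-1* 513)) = 80 / 513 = 0.16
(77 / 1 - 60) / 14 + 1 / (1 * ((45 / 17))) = 1003 / 630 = 1.59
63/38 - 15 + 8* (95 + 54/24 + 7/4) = 29589/38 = 778.66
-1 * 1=-1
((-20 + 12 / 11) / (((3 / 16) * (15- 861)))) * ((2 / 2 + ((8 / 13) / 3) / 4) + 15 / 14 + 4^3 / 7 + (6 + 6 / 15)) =3086528 / 1465695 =2.11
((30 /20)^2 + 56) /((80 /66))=7689 /160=48.06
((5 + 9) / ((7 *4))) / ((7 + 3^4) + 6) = 1 / 188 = 0.01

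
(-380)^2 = 144400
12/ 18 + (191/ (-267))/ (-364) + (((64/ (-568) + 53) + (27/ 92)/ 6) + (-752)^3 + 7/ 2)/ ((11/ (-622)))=318030481963225596/ 13225667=24046460716.37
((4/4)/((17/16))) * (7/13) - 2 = -330/221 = -1.49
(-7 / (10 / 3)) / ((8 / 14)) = -3.68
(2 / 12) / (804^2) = 1 / 3878496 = 0.00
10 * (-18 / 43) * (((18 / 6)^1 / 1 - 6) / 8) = 135 / 86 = 1.57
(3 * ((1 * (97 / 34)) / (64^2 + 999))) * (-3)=-873 / 173230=-0.01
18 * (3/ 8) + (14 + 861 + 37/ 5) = 889.15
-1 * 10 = -10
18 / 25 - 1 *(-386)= 9668 / 25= 386.72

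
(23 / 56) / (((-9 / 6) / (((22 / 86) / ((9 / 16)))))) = -1012 / 8127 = -0.12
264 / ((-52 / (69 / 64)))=-2277 / 416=-5.47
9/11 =0.82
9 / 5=1.80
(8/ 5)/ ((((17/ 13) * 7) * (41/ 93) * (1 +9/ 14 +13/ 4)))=38688/ 477445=0.08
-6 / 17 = -0.35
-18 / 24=-3 / 4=-0.75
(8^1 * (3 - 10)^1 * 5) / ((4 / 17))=-1190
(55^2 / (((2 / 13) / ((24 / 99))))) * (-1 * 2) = -28600 / 3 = -9533.33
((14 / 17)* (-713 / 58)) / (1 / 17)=-4991 / 29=-172.10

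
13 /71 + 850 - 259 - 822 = -16388 /71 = -230.82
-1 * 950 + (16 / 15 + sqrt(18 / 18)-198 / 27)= -14329 / 15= -955.27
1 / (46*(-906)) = -1 / 41676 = -0.00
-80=-80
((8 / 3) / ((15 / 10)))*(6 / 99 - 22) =-11584 / 297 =-39.00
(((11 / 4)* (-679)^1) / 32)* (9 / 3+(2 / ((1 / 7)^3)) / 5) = -5235769 / 640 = -8180.89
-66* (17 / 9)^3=-108086 / 243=-444.80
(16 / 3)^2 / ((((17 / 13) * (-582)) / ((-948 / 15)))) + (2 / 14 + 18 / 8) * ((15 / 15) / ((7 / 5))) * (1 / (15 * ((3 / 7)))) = 16380317 / 6233220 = 2.63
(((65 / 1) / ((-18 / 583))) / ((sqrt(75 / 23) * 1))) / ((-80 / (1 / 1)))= 7579 * sqrt(69) / 4320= 14.57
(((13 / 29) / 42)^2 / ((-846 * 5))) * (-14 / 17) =169 / 7620015060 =0.00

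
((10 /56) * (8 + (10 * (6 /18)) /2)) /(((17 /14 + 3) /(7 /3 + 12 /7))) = 12325 /7434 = 1.66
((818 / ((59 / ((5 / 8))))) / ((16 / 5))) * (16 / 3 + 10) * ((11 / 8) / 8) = 2586925 / 362496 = 7.14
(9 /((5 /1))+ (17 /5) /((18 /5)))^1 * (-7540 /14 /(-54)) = 93119 /3402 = 27.37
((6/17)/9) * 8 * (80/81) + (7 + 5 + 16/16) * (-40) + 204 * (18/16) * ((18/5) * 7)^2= 14997801002/103275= 145221.99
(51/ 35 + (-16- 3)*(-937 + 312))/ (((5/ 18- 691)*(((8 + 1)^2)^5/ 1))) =-831352/ 168587962890795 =-0.00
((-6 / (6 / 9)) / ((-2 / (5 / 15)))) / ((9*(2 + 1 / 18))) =0.08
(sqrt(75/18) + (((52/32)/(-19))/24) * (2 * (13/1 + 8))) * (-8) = -15.13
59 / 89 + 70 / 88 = 5711 / 3916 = 1.46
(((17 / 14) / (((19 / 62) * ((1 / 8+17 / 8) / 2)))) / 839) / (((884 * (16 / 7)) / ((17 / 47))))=527 / 701276472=0.00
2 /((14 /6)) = 6 /7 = 0.86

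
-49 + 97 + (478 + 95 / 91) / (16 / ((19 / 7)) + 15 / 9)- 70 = 1621939 / 39221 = 41.35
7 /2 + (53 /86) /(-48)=14395 /4128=3.49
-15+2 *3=-9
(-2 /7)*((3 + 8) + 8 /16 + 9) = -41 /7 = -5.86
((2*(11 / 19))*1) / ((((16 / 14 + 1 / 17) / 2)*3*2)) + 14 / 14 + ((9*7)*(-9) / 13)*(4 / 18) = -8.37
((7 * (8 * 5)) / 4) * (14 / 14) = 70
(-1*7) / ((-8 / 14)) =49 / 4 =12.25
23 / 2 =11.50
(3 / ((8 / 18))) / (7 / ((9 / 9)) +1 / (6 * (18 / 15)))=243 / 257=0.95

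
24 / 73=0.33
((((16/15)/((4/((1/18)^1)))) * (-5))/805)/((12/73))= -73/130410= -0.00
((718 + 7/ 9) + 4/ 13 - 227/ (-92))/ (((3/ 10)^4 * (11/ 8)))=155335900000/ 2397681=64785.89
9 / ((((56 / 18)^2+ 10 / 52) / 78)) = 1478412 / 20789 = 71.12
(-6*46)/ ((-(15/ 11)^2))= 11132/ 75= 148.43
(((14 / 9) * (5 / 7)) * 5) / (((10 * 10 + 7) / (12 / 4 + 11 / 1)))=700 / 963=0.73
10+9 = 19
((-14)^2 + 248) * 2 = 888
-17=-17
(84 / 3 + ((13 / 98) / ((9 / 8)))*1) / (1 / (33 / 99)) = 12400 / 1323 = 9.37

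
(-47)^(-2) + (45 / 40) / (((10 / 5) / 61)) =1212757 / 35344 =34.31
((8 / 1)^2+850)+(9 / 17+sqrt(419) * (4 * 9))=36 * sqrt(419)+15547 / 17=1651.43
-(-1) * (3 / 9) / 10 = 1 / 30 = 0.03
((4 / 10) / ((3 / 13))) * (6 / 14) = 26 / 35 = 0.74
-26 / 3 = -8.67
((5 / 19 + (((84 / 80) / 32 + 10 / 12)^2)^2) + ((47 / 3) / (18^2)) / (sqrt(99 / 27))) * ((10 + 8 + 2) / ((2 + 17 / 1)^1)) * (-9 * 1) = -213266790781459 / 27254587392000-235 * sqrt(33) / 5643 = -8.06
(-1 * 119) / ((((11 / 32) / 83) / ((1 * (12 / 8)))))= -474096 / 11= -43099.64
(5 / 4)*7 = 35 / 4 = 8.75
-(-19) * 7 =133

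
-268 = -268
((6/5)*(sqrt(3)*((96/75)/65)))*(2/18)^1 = 64*sqrt(3)/24375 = 0.00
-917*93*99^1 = -8442819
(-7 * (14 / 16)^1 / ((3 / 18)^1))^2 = 21609 / 16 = 1350.56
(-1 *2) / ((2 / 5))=-5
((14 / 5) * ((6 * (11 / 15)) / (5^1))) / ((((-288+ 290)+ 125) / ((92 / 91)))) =4048 / 206375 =0.02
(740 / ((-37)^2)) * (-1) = -20 / 37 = -0.54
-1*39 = -39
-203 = -203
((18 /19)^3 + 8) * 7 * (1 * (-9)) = -3824352 /6859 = -557.57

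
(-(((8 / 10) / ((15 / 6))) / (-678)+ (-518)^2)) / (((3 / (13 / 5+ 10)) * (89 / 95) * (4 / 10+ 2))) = -75612026042 / 150855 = -501223.20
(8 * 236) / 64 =59 / 2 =29.50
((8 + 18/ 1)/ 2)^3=2197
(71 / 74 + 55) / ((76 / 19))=4141 / 296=13.99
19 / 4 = 4.75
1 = 1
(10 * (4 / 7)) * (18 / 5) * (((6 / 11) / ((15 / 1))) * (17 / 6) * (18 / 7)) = 14688 / 2695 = 5.45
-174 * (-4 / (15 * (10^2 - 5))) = 232 / 475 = 0.49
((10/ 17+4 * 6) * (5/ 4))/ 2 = 1045/ 68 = 15.37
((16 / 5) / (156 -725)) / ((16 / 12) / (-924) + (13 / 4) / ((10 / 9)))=-0.00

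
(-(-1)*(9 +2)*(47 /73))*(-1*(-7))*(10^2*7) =2533300 /73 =34702.74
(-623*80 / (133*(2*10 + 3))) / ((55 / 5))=-7120 / 4807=-1.48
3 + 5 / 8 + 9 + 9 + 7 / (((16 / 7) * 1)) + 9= 539 / 16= 33.69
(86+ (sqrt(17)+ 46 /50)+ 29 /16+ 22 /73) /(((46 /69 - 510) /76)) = -148187973 /11154400 - 57 * sqrt(17) /382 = -13.90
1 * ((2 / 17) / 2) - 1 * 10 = -169 / 17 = -9.94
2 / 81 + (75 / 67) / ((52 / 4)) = 7817 / 70551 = 0.11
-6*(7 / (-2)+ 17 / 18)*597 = 9154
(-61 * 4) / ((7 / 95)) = -23180 / 7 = -3311.43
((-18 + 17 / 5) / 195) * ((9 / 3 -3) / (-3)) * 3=0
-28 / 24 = -1.17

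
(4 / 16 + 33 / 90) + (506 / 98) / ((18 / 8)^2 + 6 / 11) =495679 / 322420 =1.54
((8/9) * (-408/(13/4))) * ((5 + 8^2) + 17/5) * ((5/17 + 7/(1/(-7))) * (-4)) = -102309888/65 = -1573998.28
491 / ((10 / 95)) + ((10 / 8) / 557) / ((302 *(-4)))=12554147243 / 2691424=4664.50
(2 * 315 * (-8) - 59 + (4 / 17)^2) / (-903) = 5.65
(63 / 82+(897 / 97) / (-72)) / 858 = 0.00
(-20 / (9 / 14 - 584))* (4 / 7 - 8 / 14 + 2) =560 / 8167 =0.07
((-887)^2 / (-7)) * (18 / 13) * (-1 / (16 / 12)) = 21242763 / 182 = 116718.48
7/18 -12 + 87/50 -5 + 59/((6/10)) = 18779/225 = 83.46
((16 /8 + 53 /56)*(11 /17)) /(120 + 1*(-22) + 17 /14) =605 /31484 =0.02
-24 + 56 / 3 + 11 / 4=-31 / 12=-2.58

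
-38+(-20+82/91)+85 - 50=-2011/91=-22.10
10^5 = 100000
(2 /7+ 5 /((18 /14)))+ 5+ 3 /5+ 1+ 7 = 5599 /315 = 17.77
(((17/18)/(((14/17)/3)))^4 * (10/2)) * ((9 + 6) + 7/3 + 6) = 174393936025/10668672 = 16346.36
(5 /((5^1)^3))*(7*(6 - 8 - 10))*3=-252 /25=-10.08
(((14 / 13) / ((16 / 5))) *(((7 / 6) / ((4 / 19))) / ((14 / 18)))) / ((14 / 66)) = 9405 / 832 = 11.30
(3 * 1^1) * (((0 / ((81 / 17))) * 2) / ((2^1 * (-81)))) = 0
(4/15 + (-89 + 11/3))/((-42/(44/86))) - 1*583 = -7882699/13545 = -581.96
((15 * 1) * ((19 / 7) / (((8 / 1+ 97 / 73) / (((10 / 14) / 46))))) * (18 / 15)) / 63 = 6935 / 5372409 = 0.00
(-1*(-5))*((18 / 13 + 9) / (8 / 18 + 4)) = 1215 / 104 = 11.68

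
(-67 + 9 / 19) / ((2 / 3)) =-1896 / 19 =-99.79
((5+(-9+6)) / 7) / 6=1 / 21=0.05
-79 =-79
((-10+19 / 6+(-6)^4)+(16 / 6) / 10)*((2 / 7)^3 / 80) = 38683 / 102900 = 0.38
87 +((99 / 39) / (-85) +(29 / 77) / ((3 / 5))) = 22359787 / 255255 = 87.60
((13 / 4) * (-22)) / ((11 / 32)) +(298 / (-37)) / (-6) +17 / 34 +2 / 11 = -502993 / 2442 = -205.98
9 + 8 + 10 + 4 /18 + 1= 254 /9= 28.22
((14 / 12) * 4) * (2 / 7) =4 / 3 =1.33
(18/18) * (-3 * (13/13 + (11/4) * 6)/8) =-6.56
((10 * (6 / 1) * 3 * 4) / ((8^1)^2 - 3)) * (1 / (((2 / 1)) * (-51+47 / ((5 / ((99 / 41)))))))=-12300 / 58987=-0.21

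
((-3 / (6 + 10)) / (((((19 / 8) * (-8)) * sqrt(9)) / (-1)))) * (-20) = 5 / 76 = 0.07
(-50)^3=-125000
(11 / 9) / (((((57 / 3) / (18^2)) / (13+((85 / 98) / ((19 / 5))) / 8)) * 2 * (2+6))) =19213227 / 1132096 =16.97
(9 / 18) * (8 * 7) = 28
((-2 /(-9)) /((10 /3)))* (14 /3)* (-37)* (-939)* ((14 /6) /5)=1134938 /225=5044.17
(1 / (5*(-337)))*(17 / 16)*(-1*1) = 17 / 26960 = 0.00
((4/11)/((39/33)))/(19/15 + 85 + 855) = 60/183547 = 0.00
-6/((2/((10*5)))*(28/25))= -1875/14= -133.93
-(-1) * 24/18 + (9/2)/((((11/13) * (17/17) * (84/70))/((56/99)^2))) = 98876/35937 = 2.75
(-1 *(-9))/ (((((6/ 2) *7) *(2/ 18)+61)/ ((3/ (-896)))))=-81/ 170240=-0.00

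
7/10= 0.70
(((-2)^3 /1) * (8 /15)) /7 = -64 /105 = -0.61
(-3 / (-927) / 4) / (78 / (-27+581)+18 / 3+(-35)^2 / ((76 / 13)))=5263 / 1403014809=0.00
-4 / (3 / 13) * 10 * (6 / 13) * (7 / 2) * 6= -1680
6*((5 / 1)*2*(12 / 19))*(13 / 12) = 780 / 19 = 41.05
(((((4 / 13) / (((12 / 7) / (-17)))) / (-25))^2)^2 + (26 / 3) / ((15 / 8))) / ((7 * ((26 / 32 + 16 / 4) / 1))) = 66835948542736 / 487087773046875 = 0.14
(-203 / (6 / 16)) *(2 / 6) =-180.44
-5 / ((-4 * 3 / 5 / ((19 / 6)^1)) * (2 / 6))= 475 / 24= 19.79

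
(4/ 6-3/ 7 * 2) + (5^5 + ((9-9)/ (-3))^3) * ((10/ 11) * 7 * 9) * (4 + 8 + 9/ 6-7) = 268734331/ 231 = 1163352.08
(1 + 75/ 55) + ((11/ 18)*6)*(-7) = -769/ 33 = -23.30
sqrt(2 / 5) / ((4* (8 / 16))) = sqrt(10) / 10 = 0.32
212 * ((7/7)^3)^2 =212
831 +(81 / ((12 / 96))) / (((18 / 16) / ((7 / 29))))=28131 / 29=970.03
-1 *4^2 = -16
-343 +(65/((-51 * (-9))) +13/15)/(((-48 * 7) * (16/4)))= -528989477/1542240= -343.00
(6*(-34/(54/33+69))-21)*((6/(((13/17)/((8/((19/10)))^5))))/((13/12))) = -24814839398400000/108381329329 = -228958.62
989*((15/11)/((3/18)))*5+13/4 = 1780343/44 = 40462.34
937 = 937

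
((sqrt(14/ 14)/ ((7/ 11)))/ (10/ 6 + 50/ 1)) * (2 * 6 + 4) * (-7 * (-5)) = 528/ 31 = 17.03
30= 30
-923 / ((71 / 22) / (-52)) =14872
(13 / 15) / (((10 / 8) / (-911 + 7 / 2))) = -3146 / 5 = -629.20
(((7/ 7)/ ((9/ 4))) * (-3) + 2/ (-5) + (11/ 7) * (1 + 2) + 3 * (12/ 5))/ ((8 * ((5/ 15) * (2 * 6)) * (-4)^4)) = 1069/ 860160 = 0.00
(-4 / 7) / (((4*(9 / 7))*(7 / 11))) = -11 / 63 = -0.17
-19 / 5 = -3.80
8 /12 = 2 /3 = 0.67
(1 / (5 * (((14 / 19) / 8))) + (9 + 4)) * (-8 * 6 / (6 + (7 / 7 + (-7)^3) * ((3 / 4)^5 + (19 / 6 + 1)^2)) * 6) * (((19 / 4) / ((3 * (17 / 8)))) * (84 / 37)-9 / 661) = 54624844136448 / 44797793841115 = 1.22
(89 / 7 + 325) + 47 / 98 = 33143 / 98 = 338.19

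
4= 4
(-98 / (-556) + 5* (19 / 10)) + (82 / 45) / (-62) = 1870576 / 193905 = 9.65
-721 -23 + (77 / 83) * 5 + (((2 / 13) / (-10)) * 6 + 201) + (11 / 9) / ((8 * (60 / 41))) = -2509397083 / 4661280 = -538.35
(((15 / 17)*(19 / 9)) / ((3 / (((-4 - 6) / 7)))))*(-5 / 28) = 2375 / 14994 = 0.16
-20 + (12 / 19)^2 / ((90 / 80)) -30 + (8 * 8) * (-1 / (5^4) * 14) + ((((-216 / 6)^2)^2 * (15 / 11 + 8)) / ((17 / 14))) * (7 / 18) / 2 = 106254960319978 / 42191875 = 2518374.93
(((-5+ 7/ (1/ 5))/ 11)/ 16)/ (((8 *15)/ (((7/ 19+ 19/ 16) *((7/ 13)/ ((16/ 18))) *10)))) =0.01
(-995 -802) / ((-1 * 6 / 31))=18569 / 2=9284.50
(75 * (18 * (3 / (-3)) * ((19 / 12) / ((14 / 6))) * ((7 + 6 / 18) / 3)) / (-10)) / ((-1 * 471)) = -1045 / 2198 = -0.48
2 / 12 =1 / 6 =0.17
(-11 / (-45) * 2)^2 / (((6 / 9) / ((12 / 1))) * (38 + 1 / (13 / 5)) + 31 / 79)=994136 / 10501875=0.09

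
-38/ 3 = -12.67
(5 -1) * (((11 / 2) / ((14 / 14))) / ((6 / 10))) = 110 / 3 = 36.67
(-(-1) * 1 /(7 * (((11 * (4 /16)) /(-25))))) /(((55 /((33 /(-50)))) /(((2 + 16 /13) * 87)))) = 3132 /715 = 4.38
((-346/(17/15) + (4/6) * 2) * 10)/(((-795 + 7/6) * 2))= 155020/80971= 1.91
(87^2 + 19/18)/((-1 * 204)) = -136261/3672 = -37.11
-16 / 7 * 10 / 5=-32 / 7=-4.57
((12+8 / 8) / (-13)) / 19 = -1 / 19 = -0.05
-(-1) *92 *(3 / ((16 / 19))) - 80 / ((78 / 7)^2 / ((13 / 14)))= 153107 / 468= 327.15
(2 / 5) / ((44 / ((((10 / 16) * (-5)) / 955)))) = -1 / 33616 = -0.00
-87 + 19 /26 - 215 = -7833 /26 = -301.27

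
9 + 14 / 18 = 88 / 9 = 9.78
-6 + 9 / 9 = -5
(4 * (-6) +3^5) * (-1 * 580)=-127020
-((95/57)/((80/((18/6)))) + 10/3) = -163/48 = -3.40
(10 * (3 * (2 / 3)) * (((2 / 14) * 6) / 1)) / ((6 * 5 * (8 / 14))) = 1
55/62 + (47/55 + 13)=50269/3410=14.74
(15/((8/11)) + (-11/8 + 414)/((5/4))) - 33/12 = 13919/40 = 347.98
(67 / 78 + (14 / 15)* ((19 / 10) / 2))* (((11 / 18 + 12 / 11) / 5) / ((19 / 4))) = 1147148 / 9169875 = 0.13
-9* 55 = -495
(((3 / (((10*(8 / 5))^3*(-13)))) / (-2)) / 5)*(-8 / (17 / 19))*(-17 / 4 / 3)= 19 / 266240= 0.00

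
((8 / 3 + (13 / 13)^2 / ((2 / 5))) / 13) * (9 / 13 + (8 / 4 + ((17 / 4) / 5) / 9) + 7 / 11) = 2731441 / 2007720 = 1.36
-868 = -868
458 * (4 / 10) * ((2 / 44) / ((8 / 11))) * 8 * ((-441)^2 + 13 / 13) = 89072756 / 5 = 17814551.20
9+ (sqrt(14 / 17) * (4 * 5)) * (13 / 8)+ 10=19+ 65 * sqrt(238) / 34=48.49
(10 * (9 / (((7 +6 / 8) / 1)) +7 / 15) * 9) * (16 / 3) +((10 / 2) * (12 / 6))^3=55224 / 31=1781.42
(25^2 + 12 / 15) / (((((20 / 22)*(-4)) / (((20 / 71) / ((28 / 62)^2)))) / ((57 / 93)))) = -2896113 / 19880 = -145.68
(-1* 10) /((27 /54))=-20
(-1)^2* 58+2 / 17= 988 / 17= 58.12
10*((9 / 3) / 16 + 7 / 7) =95 / 8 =11.88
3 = 3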